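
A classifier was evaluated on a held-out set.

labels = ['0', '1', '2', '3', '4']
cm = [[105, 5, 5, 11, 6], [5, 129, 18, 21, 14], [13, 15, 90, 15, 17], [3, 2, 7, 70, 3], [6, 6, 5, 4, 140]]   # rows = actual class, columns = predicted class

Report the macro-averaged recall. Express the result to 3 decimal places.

0.756

Per-class recall (TP/(TP+FN)):
  0: TP=105, FN=5+5+11+6=27 → 105/132 = 0.7955
  1: TP=129, FN=5+18+21+14=58 → 129/187 = 0.6898
  2: TP=90, FN=13+15+15+17=60 → 90/150 = 0.6000
  3: TP=70, FN=3+2+7+3=15 → 70/85 = 0.8235
  4: TP=140, FN=6+6+5+4=21 → 140/161 = 0.8696
Macro-recall = mean = (0.7955 + 0.6898 + 0.6000 + 0.8235 + 0.8696) / 5 = 0.756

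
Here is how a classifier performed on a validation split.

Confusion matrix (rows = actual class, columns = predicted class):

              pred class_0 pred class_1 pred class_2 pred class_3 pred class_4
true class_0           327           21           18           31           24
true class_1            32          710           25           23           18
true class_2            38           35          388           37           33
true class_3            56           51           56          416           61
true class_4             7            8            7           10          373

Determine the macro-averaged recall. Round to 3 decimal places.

0.791

Per-class recall (TP/(TP+FN)):
  class_0: TP=327, FN=21+18+31+24=94 → 327/421 = 0.7767
  class_1: TP=710, FN=32+25+23+18=98 → 710/808 = 0.8787
  class_2: TP=388, FN=38+35+37+33=143 → 388/531 = 0.7307
  class_3: TP=416, FN=56+51+56+61=224 → 416/640 = 0.6500
  class_4: TP=373, FN=7+8+7+10=32 → 373/405 = 0.9210
Macro-recall = mean = (0.7767 + 0.8787 + 0.7307 + 0.6500 + 0.9210) / 5 = 0.791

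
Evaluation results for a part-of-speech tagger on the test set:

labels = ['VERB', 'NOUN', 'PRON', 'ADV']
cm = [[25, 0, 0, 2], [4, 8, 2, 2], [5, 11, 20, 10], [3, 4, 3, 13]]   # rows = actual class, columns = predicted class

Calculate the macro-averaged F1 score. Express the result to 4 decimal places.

Per-class F1 score (2·TP/(2·TP+FP+FN)):
  VERB: TP=25, FP=4+5+3=12, FN=0+0+2=2 → 50/64 = 0.78125
  NOUN: TP=8, FP=0+11+4=15, FN=4+2+2=8 → 16/39 = 0.41026
  PRON: TP=20, FP=0+2+3=5, FN=5+11+10=26 → 40/71 = 0.56338
  ADV: TP=13, FP=2+2+10=14, FN=3+4+3=10 → 26/50 = 0.52000
Macro-F1 score = mean = (0.78125 + 0.41026 + 0.56338 + 0.52000) / 4 = 0.5687

0.5687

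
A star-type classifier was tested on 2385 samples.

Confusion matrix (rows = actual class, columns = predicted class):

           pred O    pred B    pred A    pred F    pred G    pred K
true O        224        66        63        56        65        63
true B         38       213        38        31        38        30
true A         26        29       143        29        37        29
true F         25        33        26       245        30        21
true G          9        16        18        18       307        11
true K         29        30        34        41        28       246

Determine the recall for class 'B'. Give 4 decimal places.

Take TP from the diagonal, FP from the rest of the 'B' prediction marginal, FN from the rest of the 'B' actual marginal.
recall = TP/(TP+FN).
B: TP=213, FN=38+38+31+38+30=175 → 213/388 = 0.54897

0.5490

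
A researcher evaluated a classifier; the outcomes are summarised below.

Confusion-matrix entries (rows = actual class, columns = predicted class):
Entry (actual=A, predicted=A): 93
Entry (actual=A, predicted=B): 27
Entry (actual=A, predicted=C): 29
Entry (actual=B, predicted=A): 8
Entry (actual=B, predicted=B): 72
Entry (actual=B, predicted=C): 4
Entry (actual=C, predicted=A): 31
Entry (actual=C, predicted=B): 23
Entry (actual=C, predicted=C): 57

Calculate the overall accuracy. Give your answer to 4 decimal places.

Accuracy = trace / total = (93+72+57=222) / 344 = 222/344 = 0.6453

0.6453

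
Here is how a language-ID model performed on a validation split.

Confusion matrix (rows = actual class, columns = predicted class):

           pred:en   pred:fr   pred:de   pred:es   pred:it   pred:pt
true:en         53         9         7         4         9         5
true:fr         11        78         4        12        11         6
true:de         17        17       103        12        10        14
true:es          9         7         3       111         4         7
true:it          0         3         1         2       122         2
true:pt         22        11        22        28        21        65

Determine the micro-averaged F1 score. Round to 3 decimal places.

0.647

Micro-averaging pools counts across classes: ΣTP=532, ΣFP=290, ΣFN=290.
Micro-F1 score = 2·TP/(2·TP+FP+FN) on pooled counts = 0.647 (equals overall accuracy in single-label multiclass).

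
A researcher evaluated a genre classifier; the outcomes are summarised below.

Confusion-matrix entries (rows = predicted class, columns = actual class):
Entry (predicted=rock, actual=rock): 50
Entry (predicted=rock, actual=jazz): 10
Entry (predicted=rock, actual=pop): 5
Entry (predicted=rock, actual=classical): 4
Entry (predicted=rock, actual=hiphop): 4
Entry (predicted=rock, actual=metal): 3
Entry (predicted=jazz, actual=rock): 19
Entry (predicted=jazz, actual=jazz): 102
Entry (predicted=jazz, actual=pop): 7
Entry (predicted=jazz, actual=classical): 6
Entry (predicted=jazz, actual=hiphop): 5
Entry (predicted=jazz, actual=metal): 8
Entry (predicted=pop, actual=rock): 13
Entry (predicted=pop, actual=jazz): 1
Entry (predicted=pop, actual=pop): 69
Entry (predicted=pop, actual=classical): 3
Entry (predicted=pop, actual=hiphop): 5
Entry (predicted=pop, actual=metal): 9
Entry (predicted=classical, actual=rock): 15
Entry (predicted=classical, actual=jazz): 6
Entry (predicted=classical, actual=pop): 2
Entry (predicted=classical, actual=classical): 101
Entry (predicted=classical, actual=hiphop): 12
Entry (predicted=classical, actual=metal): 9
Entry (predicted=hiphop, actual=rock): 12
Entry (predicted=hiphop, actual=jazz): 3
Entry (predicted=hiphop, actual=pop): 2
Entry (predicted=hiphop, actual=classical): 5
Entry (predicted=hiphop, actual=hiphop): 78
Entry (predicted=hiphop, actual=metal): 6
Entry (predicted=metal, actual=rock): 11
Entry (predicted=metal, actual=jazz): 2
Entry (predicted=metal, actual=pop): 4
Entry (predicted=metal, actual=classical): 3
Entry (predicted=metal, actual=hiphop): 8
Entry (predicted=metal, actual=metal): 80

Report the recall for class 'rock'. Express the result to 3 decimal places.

0.417

Take TP from the diagonal, FP from the rest of the 'rock' prediction marginal, FN from the rest of the 'rock' actual marginal.
recall = TP/(TP+FN).
rock: TP=50, FN=19+13+15+12+11=70 → 50/120 = 0.4167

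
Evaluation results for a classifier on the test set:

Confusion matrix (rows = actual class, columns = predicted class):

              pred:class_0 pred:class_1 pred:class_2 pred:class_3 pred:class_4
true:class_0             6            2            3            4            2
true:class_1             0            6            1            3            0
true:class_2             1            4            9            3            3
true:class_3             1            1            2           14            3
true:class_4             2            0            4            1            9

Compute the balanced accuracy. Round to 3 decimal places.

Balanced accuracy = mean of per-class recall.
  class_0: recall = 6/17 = 0.3529
  class_1: recall = 6/10 = 0.6000
  class_2: recall = 9/20 = 0.4500
  class_3: recall = 14/21 = 0.6667
  class_4: recall = 9/16 = 0.5625
Mean = (0.3529 + 0.6000 + 0.4500 + 0.6667 + 0.5625) / 5 = 0.526

0.526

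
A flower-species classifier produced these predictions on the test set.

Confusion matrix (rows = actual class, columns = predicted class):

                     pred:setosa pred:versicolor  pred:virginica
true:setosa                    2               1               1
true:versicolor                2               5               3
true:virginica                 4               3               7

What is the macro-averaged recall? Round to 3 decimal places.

0.500

Per-class recall (TP/(TP+FN)):
  setosa: TP=2, FN=1+1=2 → 2/4 = 0.5000
  versicolor: TP=5, FN=2+3=5 → 5/10 = 0.5000
  virginica: TP=7, FN=4+3=7 → 7/14 = 0.5000
Macro-recall = mean = (0.5000 + 0.5000 + 0.5000) / 3 = 0.500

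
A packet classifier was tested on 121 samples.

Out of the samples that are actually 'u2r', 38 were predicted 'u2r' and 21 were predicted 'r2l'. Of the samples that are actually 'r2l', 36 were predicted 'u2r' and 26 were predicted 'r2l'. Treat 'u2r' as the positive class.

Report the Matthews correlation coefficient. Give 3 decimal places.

MCC = (TP·TN − FP·FN) / √((TP+FP)(TP+FN)(TN+FP)(TN+FN))
Numerator = 38·26 − 36·21 = 232
Denominator = √(74·59·62·47) = √12722524 = 3566.8647
MCC = 232 / 3566.8647 = 0.065

0.065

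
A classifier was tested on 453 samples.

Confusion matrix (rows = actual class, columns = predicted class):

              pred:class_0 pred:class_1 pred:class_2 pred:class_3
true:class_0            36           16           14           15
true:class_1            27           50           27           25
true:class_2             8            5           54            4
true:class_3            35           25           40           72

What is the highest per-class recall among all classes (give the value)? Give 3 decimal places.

0.761

Per-class recall (TP/(TP+FN)):
  class_0: TP=36, FN=16+14+15=45 → 36/81 = 0.4444
  class_1: TP=50, FN=27+27+25=79 → 50/129 = 0.3876
  class_2: TP=54, FN=8+5+4=17 → 54/71 = 0.7606
  class_3: TP=72, FN=35+25+40=100 → 72/172 = 0.4186
Highest is class 'class_2' with recall = 0.761.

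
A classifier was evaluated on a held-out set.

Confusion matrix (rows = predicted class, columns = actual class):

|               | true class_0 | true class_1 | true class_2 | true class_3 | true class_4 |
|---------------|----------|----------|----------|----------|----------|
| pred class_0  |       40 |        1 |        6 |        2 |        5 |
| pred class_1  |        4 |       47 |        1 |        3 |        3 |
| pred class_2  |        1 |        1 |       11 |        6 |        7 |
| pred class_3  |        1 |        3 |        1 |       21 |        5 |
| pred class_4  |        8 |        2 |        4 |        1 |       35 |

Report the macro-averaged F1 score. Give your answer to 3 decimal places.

0.670

Per-class F1 score (2·TP/(2·TP+FP+FN)):
  class_0: TP=40, FP=1+6+2+5=14, FN=4+1+1+8=14 → 80/108 = 0.7407
  class_1: TP=47, FP=4+1+3+3=11, FN=1+1+3+2=7 → 94/112 = 0.8393
  class_2: TP=11, FP=1+1+6+7=15, FN=6+1+1+4=12 → 22/49 = 0.4490
  class_3: TP=21, FP=1+3+1+5=10, FN=2+3+6+1=12 → 42/64 = 0.6563
  class_4: TP=35, FP=8+2+4+1=15, FN=5+3+7+5=20 → 70/105 = 0.6667
Macro-F1 score = mean = (0.7407 + 0.8393 + 0.4490 + 0.6563 + 0.6667) / 5 = 0.670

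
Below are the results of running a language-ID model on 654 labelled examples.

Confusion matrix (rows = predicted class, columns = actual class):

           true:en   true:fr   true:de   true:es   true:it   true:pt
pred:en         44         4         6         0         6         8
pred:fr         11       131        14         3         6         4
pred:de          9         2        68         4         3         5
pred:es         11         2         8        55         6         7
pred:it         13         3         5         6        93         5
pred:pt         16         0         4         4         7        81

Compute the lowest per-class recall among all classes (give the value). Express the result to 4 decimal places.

Per-class recall (TP/(TP+FN)):
  en: TP=44, FN=11+9+11+13+16=60 → 44/104 = 0.42308
  fr: TP=131, FN=4+2+2+3+0=11 → 131/142 = 0.92254
  de: TP=68, FN=6+14+8+5+4=37 → 68/105 = 0.64762
  es: TP=55, FN=0+3+4+6+4=17 → 55/72 = 0.76389
  it: TP=93, FN=6+6+3+6+7=28 → 93/121 = 0.76860
  pt: TP=81, FN=8+4+5+7+5=29 → 81/110 = 0.73636
Lowest is class 'en' with recall = 0.4231.

0.4231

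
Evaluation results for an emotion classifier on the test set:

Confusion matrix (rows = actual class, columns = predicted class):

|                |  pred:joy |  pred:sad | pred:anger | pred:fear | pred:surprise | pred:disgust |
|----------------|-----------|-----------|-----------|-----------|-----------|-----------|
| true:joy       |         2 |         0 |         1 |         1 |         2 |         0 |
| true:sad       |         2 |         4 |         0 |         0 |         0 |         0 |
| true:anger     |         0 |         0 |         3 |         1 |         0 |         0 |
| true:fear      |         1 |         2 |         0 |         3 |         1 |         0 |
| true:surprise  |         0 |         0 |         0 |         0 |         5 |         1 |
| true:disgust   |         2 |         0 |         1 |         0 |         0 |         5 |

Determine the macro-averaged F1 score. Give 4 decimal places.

Per-class F1 score (2·TP/(2·TP+FP+FN)):
  joy: TP=2, FP=2+0+1+0+2=5, FN=0+1+1+2+0=4 → 4/13 = 0.30769
  sad: TP=4, FP=0+0+2+0+0=2, FN=2+0+0+0+0=2 → 8/12 = 0.66667
  anger: TP=3, FP=1+0+0+0+1=2, FN=0+0+1+0+0=1 → 6/9 = 0.66667
  fear: TP=3, FP=1+0+1+0+0=2, FN=1+2+0+1+0=4 → 6/12 = 0.50000
  surprise: TP=5, FP=2+0+0+1+0=3, FN=0+0+0+0+1=1 → 10/14 = 0.71429
  disgust: TP=5, FP=0+0+0+0+1=1, FN=2+0+1+0+0=3 → 10/14 = 0.71429
Macro-F1 score = mean = (0.30769 + 0.66667 + 0.66667 + 0.50000 + 0.71429 + 0.71429) / 6 = 0.5949

0.5949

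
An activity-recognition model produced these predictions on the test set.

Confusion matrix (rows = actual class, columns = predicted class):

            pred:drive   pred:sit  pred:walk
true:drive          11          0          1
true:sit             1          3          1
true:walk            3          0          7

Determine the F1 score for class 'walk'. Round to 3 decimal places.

0.737

Treat 'walk' as positive and all other classes as negative.
F1 score = 2·TP/(2·TP+FP+FN).
walk: TP=7, FP=1+1=2, FN=3+0=3 → 14/19 = 0.7368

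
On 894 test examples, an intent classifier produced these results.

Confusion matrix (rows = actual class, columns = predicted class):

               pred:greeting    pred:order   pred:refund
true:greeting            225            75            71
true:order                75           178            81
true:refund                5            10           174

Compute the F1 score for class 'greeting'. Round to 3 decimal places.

One-vs-rest for 'greeting': TP = diagonal; FP = other classes predicted 'greeting'; FN = 'greeting' predicted as other.
F1 score = 2·TP/(2·TP+FP+FN).
greeting: TP=225, FP=75+5=80, FN=75+71=146 → 450/676 = 0.6657

0.666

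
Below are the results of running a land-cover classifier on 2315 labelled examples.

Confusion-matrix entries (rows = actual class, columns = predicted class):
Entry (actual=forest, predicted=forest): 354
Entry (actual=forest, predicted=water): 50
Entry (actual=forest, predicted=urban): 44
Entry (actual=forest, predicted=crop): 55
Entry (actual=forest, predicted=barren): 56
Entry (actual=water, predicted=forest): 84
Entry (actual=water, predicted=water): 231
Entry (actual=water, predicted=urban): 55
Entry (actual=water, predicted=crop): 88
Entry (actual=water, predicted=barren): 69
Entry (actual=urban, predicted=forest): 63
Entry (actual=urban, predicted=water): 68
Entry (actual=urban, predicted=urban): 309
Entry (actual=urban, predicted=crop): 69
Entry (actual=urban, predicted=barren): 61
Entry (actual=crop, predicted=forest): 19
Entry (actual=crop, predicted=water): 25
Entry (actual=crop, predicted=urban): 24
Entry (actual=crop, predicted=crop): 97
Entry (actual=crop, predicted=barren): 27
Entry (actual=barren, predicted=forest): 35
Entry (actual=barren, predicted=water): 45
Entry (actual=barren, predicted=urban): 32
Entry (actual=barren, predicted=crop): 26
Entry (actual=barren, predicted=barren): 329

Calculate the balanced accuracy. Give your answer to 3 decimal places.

0.565

Balanced accuracy = mean of per-class recall.
  forest: recall = 354/559 = 0.6333
  water: recall = 231/527 = 0.4383
  urban: recall = 309/570 = 0.5421
  crop: recall = 97/192 = 0.5052
  barren: recall = 329/467 = 0.7045
Mean = (0.6333 + 0.4383 + 0.5421 + 0.5052 + 0.7045) / 5 = 0.565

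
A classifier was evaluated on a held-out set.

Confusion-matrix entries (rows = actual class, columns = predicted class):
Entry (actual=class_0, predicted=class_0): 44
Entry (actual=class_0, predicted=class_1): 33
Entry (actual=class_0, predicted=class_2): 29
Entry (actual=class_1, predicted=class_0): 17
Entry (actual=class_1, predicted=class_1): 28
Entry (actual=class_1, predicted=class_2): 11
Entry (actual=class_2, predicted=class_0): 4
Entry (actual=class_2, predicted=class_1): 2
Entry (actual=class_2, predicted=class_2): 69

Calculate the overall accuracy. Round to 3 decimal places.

0.595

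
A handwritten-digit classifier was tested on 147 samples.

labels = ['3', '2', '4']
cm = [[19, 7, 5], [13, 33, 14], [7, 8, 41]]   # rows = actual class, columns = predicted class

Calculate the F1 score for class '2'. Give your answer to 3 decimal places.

Take TP from the diagonal, FP from the rest of the '2' prediction marginal, FN from the rest of the '2' actual marginal.
F1 score = 2·TP/(2·TP+FP+FN).
2: TP=33, FP=7+8=15, FN=13+14=27 → 66/108 = 0.6111

0.611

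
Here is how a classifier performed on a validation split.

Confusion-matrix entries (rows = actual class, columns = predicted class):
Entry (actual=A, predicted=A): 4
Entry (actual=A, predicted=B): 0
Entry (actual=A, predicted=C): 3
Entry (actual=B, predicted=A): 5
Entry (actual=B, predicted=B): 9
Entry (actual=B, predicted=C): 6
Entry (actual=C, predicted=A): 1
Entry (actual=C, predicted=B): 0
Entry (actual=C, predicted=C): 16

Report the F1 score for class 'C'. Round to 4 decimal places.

0.7619

One-vs-rest for 'C': TP = diagonal; FP = other classes predicted 'C'; FN = 'C' predicted as other.
F1 score = 2·TP/(2·TP+FP+FN).
C: TP=16, FP=3+6=9, FN=1+0=1 → 32/42 = 0.76190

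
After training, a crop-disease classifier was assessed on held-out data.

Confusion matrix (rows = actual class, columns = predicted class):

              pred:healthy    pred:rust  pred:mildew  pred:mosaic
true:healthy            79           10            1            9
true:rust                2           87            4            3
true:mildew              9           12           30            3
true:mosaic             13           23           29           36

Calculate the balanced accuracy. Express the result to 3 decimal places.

Balanced accuracy = mean of per-class recall.
  healthy: recall = 79/99 = 0.7980
  rust: recall = 87/96 = 0.9063
  mildew: recall = 30/54 = 0.5556
  mosaic: recall = 36/101 = 0.3564
Mean = (0.7980 + 0.9063 + 0.5556 + 0.3564) / 4 = 0.654

0.654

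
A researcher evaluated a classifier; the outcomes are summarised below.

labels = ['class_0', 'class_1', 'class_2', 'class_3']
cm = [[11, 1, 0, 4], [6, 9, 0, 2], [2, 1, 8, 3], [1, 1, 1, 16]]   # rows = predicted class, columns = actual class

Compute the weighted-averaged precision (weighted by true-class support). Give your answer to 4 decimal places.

0.7015

Per-class precision (TP/(TP+FP)):
  class_0: TP=11, FP=1+0+4=5 → 11/16 = 0.68750
  class_1: TP=9, FP=6+0+2=8 → 9/17 = 0.52941
  class_2: TP=8, FP=2+1+3=6 → 8/14 = 0.57143
  class_3: TP=16, FP=1+1+1=3 → 16/19 = 0.84211
Weighted-precision = Σ (supportᵢ/N)·precisionᵢ with N=66: (20/66)·0.68750 + (12/66)·0.52941 + (9/66)·0.57143 + (25/66)·0.84211 = 0.7015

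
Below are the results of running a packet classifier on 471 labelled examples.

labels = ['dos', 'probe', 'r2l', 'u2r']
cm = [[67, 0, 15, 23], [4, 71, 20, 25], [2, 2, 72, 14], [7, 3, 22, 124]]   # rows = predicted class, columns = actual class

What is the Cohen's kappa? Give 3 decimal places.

0.606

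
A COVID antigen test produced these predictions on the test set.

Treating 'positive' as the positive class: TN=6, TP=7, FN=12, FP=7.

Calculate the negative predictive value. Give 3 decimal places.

NPV = TN/(TN+FN) = 6/(6+12) = 0.333

0.333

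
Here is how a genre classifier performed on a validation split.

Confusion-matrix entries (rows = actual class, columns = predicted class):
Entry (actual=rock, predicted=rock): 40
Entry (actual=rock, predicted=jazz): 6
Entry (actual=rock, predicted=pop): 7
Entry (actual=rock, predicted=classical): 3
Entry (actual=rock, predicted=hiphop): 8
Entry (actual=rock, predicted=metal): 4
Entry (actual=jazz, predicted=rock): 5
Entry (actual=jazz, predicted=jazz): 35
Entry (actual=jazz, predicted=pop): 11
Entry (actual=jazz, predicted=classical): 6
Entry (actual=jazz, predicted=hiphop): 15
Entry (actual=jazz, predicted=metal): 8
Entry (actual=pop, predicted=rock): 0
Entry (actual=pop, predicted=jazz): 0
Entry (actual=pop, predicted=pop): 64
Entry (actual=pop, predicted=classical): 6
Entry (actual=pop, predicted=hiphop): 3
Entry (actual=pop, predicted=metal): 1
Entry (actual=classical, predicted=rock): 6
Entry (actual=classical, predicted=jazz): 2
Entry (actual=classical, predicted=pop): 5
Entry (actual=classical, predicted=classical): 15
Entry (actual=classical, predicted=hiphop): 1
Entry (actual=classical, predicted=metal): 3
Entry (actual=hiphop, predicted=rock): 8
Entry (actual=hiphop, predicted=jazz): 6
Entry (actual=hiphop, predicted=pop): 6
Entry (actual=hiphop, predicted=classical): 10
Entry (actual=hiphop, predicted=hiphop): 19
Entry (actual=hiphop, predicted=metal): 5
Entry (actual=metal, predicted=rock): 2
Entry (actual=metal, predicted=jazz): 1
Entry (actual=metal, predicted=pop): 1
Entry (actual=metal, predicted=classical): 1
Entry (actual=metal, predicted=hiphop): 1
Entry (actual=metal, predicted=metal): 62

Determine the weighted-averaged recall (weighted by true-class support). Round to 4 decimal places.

Per-class recall (TP/(TP+FN)):
  rock: TP=40, FN=6+7+3+8+4=28 → 40/68 = 0.58824
  jazz: TP=35, FN=5+11+6+15+8=45 → 35/80 = 0.43750
  pop: TP=64, FN=0+0+6+3+1=10 → 64/74 = 0.86486
  classical: TP=15, FN=6+2+5+1+3=17 → 15/32 = 0.46875
  hiphop: TP=19, FN=8+6+6+10+5=35 → 19/54 = 0.35185
  metal: TP=62, FN=2+1+1+1+1=6 → 62/68 = 0.91176
Weighted-recall = Σ (supportᵢ/N)·recallᵢ with N=376: (68/376)·0.58824 + (80/376)·0.43750 + (74/376)·0.86486 + (32/376)·0.46875 + (54/376)·0.35185 + (68/376)·0.91176 = 0.6250

0.6250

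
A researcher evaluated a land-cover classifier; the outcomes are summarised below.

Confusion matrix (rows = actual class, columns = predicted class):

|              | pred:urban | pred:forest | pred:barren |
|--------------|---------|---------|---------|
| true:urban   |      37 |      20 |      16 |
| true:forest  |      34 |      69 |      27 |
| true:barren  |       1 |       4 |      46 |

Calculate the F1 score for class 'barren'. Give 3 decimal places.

0.657

Treat 'barren' as positive and all other classes as negative.
F1 score = 2·TP/(2·TP+FP+FN).
barren: TP=46, FP=16+27=43, FN=1+4=5 → 92/140 = 0.6571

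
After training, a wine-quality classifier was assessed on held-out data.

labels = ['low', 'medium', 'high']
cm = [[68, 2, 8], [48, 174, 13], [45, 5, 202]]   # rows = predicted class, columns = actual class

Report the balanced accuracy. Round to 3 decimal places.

Balanced accuracy = mean of per-class recall.
  low: recall = 68/161 = 0.4224
  medium: recall = 174/181 = 0.9613
  high: recall = 202/223 = 0.9058
Mean = (0.4224 + 0.9613 + 0.9058) / 3 = 0.763

0.763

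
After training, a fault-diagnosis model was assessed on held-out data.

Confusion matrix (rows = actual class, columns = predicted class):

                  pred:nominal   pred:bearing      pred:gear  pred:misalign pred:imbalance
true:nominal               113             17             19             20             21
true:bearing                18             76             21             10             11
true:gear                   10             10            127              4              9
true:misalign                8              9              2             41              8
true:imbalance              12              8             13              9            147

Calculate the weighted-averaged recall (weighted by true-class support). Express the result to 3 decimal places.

Per-class recall (TP/(TP+FN)):
  nominal: TP=113, FN=17+19+20+21=77 → 113/190 = 0.5947
  bearing: TP=76, FN=18+21+10+11=60 → 76/136 = 0.5588
  gear: TP=127, FN=10+10+4+9=33 → 127/160 = 0.7938
  misalign: TP=41, FN=8+9+2+8=27 → 41/68 = 0.6029
  imbalance: TP=147, FN=12+8+13+9=42 → 147/189 = 0.7778
Weighted-recall = Σ (supportᵢ/N)·recallᵢ with N=743: (190/743)·0.5947 + (136/743)·0.5588 + (160/743)·0.7938 + (68/743)·0.6029 + (189/743)·0.7778 = 0.678

0.678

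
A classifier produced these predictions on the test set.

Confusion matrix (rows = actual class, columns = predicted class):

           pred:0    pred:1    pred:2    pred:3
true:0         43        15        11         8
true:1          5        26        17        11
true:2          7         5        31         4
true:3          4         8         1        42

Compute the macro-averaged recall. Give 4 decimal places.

0.6056

Per-class recall (TP/(TP+FN)):
  0: TP=43, FN=15+11+8=34 → 43/77 = 0.55844
  1: TP=26, FN=5+17+11=33 → 26/59 = 0.44068
  2: TP=31, FN=7+5+4=16 → 31/47 = 0.65957
  3: TP=42, FN=4+8+1=13 → 42/55 = 0.76364
Macro-recall = mean = (0.55844 + 0.44068 + 0.65957 + 0.76364) / 4 = 0.6056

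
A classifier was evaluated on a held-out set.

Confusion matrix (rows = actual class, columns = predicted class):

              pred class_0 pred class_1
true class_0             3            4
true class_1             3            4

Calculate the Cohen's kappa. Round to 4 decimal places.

0.0000

Observed agreement pₒ = trace/N = 7/14 = 0.50000
Expected agreement pₑ = Σ (rowᵢ·colᵢ)/N² = (7·6 + 7·8)/14² = 0.50000
κ = (pₒ − pₑ)/(1 − pₑ) = (0.50000 − 0.50000)/(1 − 0.50000) = 0.0000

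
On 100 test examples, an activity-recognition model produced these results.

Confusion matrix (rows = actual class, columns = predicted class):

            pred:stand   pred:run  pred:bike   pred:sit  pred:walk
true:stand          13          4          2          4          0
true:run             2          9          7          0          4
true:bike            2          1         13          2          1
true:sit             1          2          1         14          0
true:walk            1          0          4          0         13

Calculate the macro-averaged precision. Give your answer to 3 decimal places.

0.630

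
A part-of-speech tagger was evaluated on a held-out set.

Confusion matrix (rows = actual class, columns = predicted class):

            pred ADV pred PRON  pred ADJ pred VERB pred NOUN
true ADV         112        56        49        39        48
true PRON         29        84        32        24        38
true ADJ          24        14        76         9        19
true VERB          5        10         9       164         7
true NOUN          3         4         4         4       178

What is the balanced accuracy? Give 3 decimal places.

Balanced accuracy = mean of per-class recall.
  ADV: recall = 112/304 = 0.3684
  PRON: recall = 84/207 = 0.4058
  ADJ: recall = 76/142 = 0.5352
  VERB: recall = 164/195 = 0.8410
  NOUN: recall = 178/193 = 0.9223
Mean = (0.3684 + 0.4058 + 0.5352 + 0.8410 + 0.9223) / 5 = 0.615

0.615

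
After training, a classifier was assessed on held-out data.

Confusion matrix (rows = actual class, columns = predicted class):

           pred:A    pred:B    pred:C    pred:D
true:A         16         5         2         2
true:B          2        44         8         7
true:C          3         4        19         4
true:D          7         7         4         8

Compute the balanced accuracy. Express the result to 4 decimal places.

0.5756

Balanced accuracy = mean of per-class recall.
  A: recall = 16/25 = 0.64000
  B: recall = 44/61 = 0.72131
  C: recall = 19/30 = 0.63333
  D: recall = 8/26 = 0.30769
Mean = (0.64000 + 0.72131 + 0.63333 + 0.30769) / 4 = 0.5756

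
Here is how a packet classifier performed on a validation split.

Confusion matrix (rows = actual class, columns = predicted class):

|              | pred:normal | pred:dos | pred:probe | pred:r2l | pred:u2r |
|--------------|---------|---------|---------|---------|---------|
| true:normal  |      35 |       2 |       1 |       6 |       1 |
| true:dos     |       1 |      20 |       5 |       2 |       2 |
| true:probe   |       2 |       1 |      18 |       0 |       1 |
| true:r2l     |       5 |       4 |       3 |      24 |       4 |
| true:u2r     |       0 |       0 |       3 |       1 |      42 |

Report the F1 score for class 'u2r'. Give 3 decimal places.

One-vs-rest for 'u2r': TP = diagonal; FP = other classes predicted 'u2r'; FN = 'u2r' predicted as other.
F1 score = 2·TP/(2·TP+FP+FN).
u2r: TP=42, FP=1+2+1+4=8, FN=0+0+3+1=4 → 84/96 = 0.8750

0.875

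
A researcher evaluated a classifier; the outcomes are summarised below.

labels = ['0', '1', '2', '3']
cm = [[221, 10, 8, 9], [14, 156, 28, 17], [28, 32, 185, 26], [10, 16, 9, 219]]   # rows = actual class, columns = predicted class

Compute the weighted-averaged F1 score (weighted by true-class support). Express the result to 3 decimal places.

Per-class F1 score (2·TP/(2·TP+FP+FN)):
  0: TP=221, FP=14+28+10=52, FN=10+8+9=27 → 442/521 = 0.8484
  1: TP=156, FP=10+32+16=58, FN=14+28+17=59 → 312/429 = 0.7273
  2: TP=185, FP=8+28+9=45, FN=28+32+26=86 → 370/501 = 0.7385
  3: TP=219, FP=9+17+26=52, FN=10+16+9=35 → 438/525 = 0.8343
Weighted-F1 score = Σ (supportᵢ/N)·F1 scoreᵢ with N=988: (248/988)·0.8484 + (215/988)·0.7273 + (271/988)·0.7385 + (254/988)·0.8343 = 0.788

0.788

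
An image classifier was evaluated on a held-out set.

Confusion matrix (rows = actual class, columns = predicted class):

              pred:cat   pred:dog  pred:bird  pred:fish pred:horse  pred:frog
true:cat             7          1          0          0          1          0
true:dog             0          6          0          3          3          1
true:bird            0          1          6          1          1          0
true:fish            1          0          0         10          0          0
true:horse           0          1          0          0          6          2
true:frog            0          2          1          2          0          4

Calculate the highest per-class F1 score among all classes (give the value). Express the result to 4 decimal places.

Per-class F1 score (2·TP/(2·TP+FP+FN)):
  cat: TP=7, FP=0+0+1+0+0=1, FN=1+0+0+1+0=2 → 14/17 = 0.82353
  dog: TP=6, FP=1+1+0+1+2=5, FN=0+0+3+3+1=7 → 12/24 = 0.50000
  bird: TP=6, FP=0+0+0+0+1=1, FN=0+1+1+1+0=3 → 12/16 = 0.75000
  fish: TP=10, FP=0+3+1+0+2=6, FN=1+0+0+0+0=1 → 20/27 = 0.74074
  horse: TP=6, FP=1+3+1+0+0=5, FN=0+1+0+0+2=3 → 12/20 = 0.60000
  frog: TP=4, FP=0+1+0+0+2=3, FN=0+2+1+2+0=5 → 8/16 = 0.50000
Highest is class 'cat' with F1 score = 0.8235.

0.8235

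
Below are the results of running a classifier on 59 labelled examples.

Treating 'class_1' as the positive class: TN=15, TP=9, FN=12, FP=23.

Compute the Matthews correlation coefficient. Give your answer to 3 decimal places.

MCC = (TP·TN − FP·FN) / √((TP+FP)(TP+FN)(TN+FP)(TN+FN))
Numerator = 9·15 − 23·12 = -141
Denominator = √(32·21·38·27) = √689472 = 830.3445
MCC = -141 / 830.3445 = -0.170

-0.170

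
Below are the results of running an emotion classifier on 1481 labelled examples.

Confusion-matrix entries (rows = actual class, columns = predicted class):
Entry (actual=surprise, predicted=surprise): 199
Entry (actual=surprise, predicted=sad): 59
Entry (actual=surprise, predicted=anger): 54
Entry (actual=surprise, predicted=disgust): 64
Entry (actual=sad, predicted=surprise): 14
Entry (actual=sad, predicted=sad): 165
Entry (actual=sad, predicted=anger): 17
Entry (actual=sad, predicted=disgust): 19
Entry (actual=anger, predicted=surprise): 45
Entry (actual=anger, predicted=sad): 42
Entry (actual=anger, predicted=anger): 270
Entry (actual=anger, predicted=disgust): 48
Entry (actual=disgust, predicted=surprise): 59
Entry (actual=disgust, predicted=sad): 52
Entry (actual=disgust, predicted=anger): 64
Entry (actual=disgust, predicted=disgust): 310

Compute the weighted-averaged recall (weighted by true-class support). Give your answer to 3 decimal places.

Per-class recall (TP/(TP+FN)):
  surprise: TP=199, FN=59+54+64=177 → 199/376 = 0.5293
  sad: TP=165, FN=14+17+19=50 → 165/215 = 0.7674
  anger: TP=270, FN=45+42+48=135 → 270/405 = 0.6667
  disgust: TP=310, FN=59+52+64=175 → 310/485 = 0.6392
Weighted-recall = Σ (supportᵢ/N)·recallᵢ with N=1481: (376/1481)·0.5293 + (215/1481)·0.7674 + (405/1481)·0.6667 + (485/1481)·0.6392 = 0.637

0.637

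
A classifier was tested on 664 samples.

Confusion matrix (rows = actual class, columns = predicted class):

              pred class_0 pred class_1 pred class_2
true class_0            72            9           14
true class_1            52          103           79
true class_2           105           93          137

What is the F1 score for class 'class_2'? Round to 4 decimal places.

0.4850

Take TP from the diagonal, FP from the rest of the 'class_2' prediction marginal, FN from the rest of the 'class_2' actual marginal.
F1 score = 2·TP/(2·TP+FP+FN).
class_2: TP=137, FP=14+79=93, FN=105+93=198 → 274/565 = 0.48496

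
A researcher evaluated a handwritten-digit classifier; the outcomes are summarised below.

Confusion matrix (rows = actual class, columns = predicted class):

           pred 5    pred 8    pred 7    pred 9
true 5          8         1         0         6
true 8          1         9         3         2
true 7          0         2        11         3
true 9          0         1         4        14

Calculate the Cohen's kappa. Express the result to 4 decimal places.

0.5227

Observed agreement pₒ = trace/N = 42/65 = 0.64615
Expected agreement pₑ = Σ (rowᵢ·colᵢ)/N² = (15·9 + 15·13 + 16·18 + 19·25)/65² = 0.25870
κ = (pₒ − pₑ)/(1 − pₑ) = (0.64615 − 0.25870)/(1 − 0.25870) = 0.5227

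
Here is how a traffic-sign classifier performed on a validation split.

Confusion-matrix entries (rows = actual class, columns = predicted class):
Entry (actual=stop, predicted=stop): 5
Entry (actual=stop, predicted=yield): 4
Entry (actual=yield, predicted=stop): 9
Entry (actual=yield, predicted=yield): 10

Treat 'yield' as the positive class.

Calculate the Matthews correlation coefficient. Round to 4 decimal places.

0.0765

MCC = (TP·TN − FP·FN) / √((TP+FP)(TP+FN)(TN+FP)(TN+FN))
Numerator = 10·5 − 4·9 = 14
Denominator = √(14·19·9·14) = √33516 = 183.0738
MCC = 14 / 183.0738 = 0.0765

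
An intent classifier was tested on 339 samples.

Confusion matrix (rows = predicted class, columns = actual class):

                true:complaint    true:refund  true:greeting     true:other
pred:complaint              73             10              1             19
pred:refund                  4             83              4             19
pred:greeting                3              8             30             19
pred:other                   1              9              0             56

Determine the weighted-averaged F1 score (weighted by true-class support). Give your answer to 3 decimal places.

Per-class F1 score (2·TP/(2·TP+FP+FN)):
  complaint: TP=73, FP=10+1+19=30, FN=4+3+1=8 → 146/184 = 0.7935
  refund: TP=83, FP=4+4+19=27, FN=10+8+9=27 → 166/220 = 0.7545
  greeting: TP=30, FP=3+8+19=30, FN=1+4+0=5 → 60/95 = 0.6316
  other: TP=56, FP=1+9+0=10, FN=19+19+19=57 → 112/179 = 0.6257
Weighted-F1 score = Σ (supportᵢ/N)·F1 scoreᵢ with N=339: (81/339)·0.7935 + (110/339)·0.7545 + (35/339)·0.6316 + (113/339)·0.6257 = 0.708

0.708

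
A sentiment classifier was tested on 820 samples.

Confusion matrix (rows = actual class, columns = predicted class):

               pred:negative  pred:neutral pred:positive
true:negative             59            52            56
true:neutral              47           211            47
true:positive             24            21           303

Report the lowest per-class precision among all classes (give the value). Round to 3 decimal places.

Per-class precision (TP/(TP+FP)):
  negative: TP=59, FP=47+24=71 → 59/130 = 0.4538
  neutral: TP=211, FP=52+21=73 → 211/284 = 0.7430
  positive: TP=303, FP=56+47=103 → 303/406 = 0.7463
Lowest is class 'negative' with precision = 0.454.

0.454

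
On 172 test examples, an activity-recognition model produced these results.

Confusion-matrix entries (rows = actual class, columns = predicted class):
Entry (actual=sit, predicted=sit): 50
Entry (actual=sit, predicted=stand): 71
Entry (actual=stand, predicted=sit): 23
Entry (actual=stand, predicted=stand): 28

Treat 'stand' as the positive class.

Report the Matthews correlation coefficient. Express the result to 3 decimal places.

MCC = (TP·TN − FP·FN) / √((TP+FP)(TP+FN)(TN+FP)(TN+FN))
Numerator = 28·50 − 71·23 = -233
Denominator = √(99·51·121·73) = √44597817 = 6678.1597
MCC = -233 / 6678.1597 = -0.035

-0.035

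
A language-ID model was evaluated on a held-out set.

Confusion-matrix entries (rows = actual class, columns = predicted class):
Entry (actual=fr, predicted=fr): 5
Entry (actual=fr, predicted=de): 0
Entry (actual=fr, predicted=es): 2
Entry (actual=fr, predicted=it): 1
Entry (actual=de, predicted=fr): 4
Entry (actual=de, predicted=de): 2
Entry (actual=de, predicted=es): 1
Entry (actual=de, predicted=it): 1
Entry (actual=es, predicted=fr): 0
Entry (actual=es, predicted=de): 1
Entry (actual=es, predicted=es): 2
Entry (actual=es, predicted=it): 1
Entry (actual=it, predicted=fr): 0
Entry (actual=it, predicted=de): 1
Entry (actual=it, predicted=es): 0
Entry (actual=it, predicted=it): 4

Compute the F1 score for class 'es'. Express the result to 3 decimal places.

0.444

One-vs-rest for 'es': TP = diagonal; FP = other classes predicted 'es'; FN = 'es' predicted as other.
F1 score = 2·TP/(2·TP+FP+FN).
es: TP=2, FP=2+1+0=3, FN=0+1+1=2 → 4/9 = 0.4444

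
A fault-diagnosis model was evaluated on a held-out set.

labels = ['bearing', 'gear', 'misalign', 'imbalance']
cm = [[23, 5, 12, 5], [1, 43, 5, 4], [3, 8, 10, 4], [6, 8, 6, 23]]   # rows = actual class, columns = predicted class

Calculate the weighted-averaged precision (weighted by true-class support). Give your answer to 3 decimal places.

Per-class precision (TP/(TP+FP)):
  bearing: TP=23, FP=1+3+6=10 → 23/33 = 0.6970
  gear: TP=43, FP=5+8+8=21 → 43/64 = 0.6719
  misalign: TP=10, FP=12+5+6=23 → 10/33 = 0.3030
  imbalance: TP=23, FP=5+4+4=13 → 23/36 = 0.6389
Weighted-precision = Σ (supportᵢ/N)·precisionᵢ with N=166: (45/166)·0.6970 + (53/166)·0.6719 + (25/166)·0.3030 + (43/166)·0.6389 = 0.615

0.615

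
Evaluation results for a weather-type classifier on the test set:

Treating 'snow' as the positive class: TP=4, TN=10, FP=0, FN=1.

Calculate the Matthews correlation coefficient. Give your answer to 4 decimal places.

MCC = (TP·TN − FP·FN) / √((TP+FP)(TP+FN)(TN+FP)(TN+FN))
Numerator = 4·10 − 0·1 = 40
Denominator = √(4·5·10·11) = √2200 = 46.9042
MCC = 40 / 46.9042 = 0.8528

0.8528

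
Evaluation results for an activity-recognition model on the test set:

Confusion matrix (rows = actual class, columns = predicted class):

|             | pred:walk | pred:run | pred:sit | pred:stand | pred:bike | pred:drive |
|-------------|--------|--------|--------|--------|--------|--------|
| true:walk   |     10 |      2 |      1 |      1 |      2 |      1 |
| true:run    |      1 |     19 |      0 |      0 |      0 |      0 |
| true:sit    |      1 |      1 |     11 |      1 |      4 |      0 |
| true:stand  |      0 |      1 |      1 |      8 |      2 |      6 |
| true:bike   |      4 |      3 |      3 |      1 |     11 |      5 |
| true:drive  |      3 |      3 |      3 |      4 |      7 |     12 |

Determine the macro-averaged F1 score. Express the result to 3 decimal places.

0.542

Per-class F1 score (2·TP/(2·TP+FP+FN)):
  walk: TP=10, FP=1+1+0+4+3=9, FN=2+1+1+2+1=7 → 20/36 = 0.5556
  run: TP=19, FP=2+1+1+3+3=10, FN=1+0+0+0+0=1 → 38/49 = 0.7755
  sit: TP=11, FP=1+0+1+3+3=8, FN=1+1+1+4+0=7 → 22/37 = 0.5946
  stand: TP=8, FP=1+0+1+1+4=7, FN=0+1+1+2+6=10 → 16/33 = 0.4848
  bike: TP=11, FP=2+0+4+2+7=15, FN=4+3+3+1+5=16 → 22/53 = 0.4151
  drive: TP=12, FP=1+0+0+6+5=12, FN=3+3+3+4+7=20 → 24/56 = 0.4286
Macro-F1 score = mean = (0.5556 + 0.7755 + 0.5946 + 0.4848 + 0.4151 + 0.4286) / 6 = 0.542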